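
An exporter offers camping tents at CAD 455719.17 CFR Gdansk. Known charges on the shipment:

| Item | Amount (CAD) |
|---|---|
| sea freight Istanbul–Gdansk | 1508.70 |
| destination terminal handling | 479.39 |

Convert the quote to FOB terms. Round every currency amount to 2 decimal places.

Not relevant to the conversion: destination terminal — on the buyer under both terms; not part of either seller's price.
From CFR to FOB, the seller no longer bears: freight.
FOB price = 455719.17 − 1508.70 = 454210.47

FOB price: CAD 454210.47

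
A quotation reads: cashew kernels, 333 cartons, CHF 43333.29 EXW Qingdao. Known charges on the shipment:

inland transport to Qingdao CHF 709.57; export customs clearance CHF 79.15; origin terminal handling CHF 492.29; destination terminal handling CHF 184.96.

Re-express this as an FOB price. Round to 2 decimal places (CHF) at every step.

Not relevant to the conversion: destination terminal — on the buyer under both terms; not part of either seller's price.
From EXW to FOB, the seller additionally bears: inland to port, export clearance, origin terminal.
FOB price = 43333.29 + 709.57 + 79.15 + 492.29 = 44614.30

FOB price: CHF 44614.30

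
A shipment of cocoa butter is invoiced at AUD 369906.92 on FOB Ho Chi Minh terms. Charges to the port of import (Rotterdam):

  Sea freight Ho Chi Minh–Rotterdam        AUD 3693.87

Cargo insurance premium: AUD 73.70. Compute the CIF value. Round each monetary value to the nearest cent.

CIF value: AUD 373674.49

CIF = FOB price + freight + insurance
CIF = 369906.92 + 3693.87 + 73.70 = 373674.49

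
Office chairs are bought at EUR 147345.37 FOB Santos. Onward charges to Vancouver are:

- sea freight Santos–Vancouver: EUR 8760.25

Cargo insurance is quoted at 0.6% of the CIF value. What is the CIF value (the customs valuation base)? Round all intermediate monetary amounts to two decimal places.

CIF value: EUR 157047.91

Let C be the CIF value. C = FOB price + freight + 0.6% × C
C − 0.6% × C = 147345.37 + 8760.25
0.994 × C = 156105.62
C = 156105.62 / 0.994 = 157047.91
Insurance premium = 0.6% × 157047.91 = 942.29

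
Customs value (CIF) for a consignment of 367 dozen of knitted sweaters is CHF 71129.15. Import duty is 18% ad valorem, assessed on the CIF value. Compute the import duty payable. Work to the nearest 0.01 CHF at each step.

Import duty = 71129.15 × 18% = 12803.25

Import duty: CHF 12803.25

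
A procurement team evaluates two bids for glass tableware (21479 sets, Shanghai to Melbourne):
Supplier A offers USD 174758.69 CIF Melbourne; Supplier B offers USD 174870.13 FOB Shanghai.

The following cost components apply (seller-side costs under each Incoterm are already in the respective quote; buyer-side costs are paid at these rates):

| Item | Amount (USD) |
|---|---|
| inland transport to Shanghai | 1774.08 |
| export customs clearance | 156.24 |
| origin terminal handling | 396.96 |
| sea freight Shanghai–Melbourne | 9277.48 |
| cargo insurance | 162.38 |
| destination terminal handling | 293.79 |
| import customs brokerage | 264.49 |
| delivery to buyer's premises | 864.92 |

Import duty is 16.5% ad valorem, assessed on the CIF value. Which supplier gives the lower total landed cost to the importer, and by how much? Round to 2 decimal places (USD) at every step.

Supplier A (CIF):
The CIF price already equals the CIF value: 174758.69
Import duty = 174758.69 × 16.5% = 28835.18
Buyer bears (A): 293.79 + 264.49 + 864.92 = 1423.20
Landed cost (A) = invoice 174758.69 + 1423.20 + duty 28835.18 = 205017.07
Supplier B (FOB):
CIF value = FOB price + freight + insurance = 174870.13 + 9277.48 + 162.38 = 184309.99
Import duty = 184309.99 × 16.5% = 30411.15
Buyer bears (B): 9277.48 + 162.38 + 293.79 + 264.49 + 864.92 = 10863.06
Landed cost (B) = invoice 174870.13 + 10863.06 + duty 30411.15 = 216144.34
Difference = |205017.07 − 216144.34| = 11127.27

Supplier A is cheaper by USD 11127.27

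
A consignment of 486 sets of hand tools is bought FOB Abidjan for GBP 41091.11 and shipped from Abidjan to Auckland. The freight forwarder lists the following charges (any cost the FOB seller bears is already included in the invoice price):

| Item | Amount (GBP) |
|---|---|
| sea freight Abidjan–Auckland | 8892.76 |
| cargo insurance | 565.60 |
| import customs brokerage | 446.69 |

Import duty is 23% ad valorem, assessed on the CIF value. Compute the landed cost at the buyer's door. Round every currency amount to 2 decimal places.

Total landed cost: GBP 62622.54

FOB: the seller bears costs until goods are on board at the origin port; the buyer bears freight, insurance and all costs thereafter.
CIF value = FOB price + freight + insurance = 41091.11 + 8892.76 + 565.60 = 50549.47
Import duty = 50549.47 × 23% = 11626.38
Buyer bears: freight 8892.76 + insurance 565.60 + brokerage 446.69 + duty 11626.38 = 21531.43
Landed cost = invoice 41091.11 + 21531.43 = 62622.54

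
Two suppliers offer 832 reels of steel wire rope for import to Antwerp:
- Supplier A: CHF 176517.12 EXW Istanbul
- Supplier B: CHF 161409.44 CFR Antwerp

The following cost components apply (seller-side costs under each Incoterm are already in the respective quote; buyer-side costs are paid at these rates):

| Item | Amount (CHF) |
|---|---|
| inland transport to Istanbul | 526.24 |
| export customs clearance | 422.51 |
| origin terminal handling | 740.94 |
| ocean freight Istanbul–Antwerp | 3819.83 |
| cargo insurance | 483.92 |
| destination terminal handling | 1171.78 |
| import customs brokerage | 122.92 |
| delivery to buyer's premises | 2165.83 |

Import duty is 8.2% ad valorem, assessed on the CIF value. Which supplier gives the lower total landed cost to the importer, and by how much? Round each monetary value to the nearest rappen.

Supplier A (EXW):
CIF value = EXW price + inland to port + export clearance + origin terminal + freight + insurance = 176517.12 + 526.24 + 422.51 + 740.94 + 3819.83 + 483.92 = 182510.56
Import duty = 182510.56 × 8.2% = 14965.87
Buyer bears (A): 526.24 + 422.51 + 740.94 + 3819.83 + 483.92 + 1171.78 + 122.92 + 2165.83 = 9453.97
Landed cost (A) = invoice 176517.12 + 9453.97 + duty 14965.87 = 200936.96
Supplier B (CFR):
CIF value = CFR price + insurance = 161409.44 + 483.92 = 161893.36
Import duty = 161893.36 × 8.2% = 13275.26
Buyer bears (B): 483.92 + 1171.78 + 122.92 + 2165.83 = 3944.45
Landed cost (B) = invoice 161409.44 + 3944.45 + duty 13275.26 = 178629.15
Difference = |200936.96 − 178629.15| = 22307.81

Supplier B is cheaper by CHF 22307.81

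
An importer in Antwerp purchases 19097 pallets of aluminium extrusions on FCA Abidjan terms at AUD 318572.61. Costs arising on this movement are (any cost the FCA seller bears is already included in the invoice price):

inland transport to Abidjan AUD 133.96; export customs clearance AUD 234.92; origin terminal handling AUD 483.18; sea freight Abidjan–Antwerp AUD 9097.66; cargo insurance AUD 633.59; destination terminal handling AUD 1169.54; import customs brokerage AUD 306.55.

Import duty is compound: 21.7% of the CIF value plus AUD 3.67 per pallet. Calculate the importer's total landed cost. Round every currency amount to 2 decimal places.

Total landed cost: AUD 471695.91

FCA: the seller delivers export-cleared goods to the carrier; the buyer bears costs from that point.
Already in the invoice (seller's account under FCA): inland to port, export clearance — exclude.
CIF value = FCA price + origin terminal + freight + insurance = 318572.61 + 483.18 + 9097.66 + 633.59 = 328787.04
Ad valorem component: 328787.04 × 21.7% = 71346.79
Specific component: 19097 × 3.67 = 70085.99
Import duty = 71346.79 + 70085.99 = 141432.78
Buyer bears: origin terminal 483.18 + freight 9097.66 + insurance 633.59 + destination terminal 1169.54 + brokerage 306.55 + duty 141432.78 = 153123.30
Landed cost = invoice 318572.61 + 153123.30 = 471695.91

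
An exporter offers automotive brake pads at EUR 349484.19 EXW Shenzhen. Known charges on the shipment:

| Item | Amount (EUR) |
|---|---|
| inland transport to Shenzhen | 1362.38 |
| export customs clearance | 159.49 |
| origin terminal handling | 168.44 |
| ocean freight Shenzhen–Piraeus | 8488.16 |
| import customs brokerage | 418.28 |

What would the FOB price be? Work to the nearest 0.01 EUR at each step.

FOB price: EUR 351174.50

Not relevant to the conversion: brokerage, freight — on the buyer under both terms; not part of either seller's price.
From EXW to FOB, the seller additionally bears: inland to port, export clearance, origin terminal.
FOB price = 349484.19 + 1362.38 + 159.49 + 168.44 = 351174.50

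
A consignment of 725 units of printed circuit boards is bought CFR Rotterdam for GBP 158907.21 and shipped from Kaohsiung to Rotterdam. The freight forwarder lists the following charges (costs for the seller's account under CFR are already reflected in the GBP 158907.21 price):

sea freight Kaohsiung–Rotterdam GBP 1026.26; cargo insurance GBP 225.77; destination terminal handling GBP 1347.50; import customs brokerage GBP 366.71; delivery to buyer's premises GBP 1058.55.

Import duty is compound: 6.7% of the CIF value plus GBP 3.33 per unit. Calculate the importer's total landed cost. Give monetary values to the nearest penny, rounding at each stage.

Total landed cost: GBP 174981.90

CFR: the seller pays costs through ocean freight to the destination port, but not insurance.
Already in the invoice (seller's account under CFR): freight — exclude.
CIF value = CFR price + insurance = 158907.21 + 225.77 = 159132.98
Ad valorem component: 159132.98 × 6.7% = 10661.91
Specific component: 725 × 3.33 = 2414.25
Import duty = 10661.91 + 2414.25 = 13076.16
Buyer bears: insurance 225.77 + destination terminal 1347.50 + brokerage 366.71 + delivery 1058.55 + duty 13076.16 = 16074.69
Landed cost = invoice 158907.21 + 16074.69 = 174981.90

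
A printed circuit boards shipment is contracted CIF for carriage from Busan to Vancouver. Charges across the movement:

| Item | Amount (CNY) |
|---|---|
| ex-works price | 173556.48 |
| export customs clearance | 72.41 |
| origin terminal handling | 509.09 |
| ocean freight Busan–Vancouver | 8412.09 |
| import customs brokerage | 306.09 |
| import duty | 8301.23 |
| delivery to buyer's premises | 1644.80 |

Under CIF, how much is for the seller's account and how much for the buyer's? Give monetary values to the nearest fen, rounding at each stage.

Seller: CNY 182550.07; buyer: CNY 10252.12

CIF: the seller pays costs through ocean freight and marine insurance to the destination port.
Seller's account: goods 173556.48 + export clearance 72.41 + origin terminal 509.09 + freight 8412.09 = 182550.07
Buyer's account: brokerage 306.09 + duty 8301.23 + delivery 1644.80 = 10252.12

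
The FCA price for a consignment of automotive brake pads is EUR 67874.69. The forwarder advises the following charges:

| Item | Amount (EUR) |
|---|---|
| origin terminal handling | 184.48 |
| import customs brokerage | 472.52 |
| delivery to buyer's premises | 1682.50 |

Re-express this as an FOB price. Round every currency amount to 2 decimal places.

FOB price: EUR 68059.17

Not relevant to the conversion: brokerage, delivery — on the buyer under both terms; not part of either seller's price.
From FCA to FOB, the seller additionally bears: origin terminal.
FOB price = 67874.69 + 184.48 = 68059.17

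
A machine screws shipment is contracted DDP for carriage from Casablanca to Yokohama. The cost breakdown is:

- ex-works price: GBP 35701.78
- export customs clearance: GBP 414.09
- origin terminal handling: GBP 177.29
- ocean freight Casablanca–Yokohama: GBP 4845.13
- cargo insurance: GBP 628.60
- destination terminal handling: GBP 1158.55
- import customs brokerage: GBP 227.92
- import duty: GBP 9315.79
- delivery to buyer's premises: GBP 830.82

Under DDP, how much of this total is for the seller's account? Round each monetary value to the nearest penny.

Seller's account: GBP 53299.97

DDP: the seller bears all costs including import duty.
Seller's account: goods 35701.78 + export clearance 414.09 + origin terminal 177.29 + freight 4845.13 + insurance 628.60 + destination terminal 1158.55 + brokerage 227.92 + duty 9315.79 + delivery 830.82 = 53299.97
Buyer's account: 0.00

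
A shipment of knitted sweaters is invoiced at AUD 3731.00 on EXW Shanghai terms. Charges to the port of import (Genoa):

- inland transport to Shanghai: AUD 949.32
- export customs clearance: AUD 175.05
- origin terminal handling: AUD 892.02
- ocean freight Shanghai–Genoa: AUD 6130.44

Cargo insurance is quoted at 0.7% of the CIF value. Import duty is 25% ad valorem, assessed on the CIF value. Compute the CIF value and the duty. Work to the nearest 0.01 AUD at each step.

Let C be the CIF value. C = EXW price + pre-shipment costs + freight + 0.7% × C
C − 0.7% × C = 3731.00 + 949.32 + 175.05 + 892.02 + 6130.44
0.993 × C = 11877.83
C = 11877.83 / 0.993 = 11961.56
Insurance premium = 0.7% × 11961.56 = 83.73
Import duty = 11961.56 × 25% = 2990.39

CIF value: AUD 11961.56; import duty: AUD 2990.39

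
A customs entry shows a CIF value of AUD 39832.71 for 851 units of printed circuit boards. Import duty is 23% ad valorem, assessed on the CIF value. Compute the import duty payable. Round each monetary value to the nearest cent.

Import duty = 39832.71 × 23% = 9161.52

Import duty: AUD 9161.52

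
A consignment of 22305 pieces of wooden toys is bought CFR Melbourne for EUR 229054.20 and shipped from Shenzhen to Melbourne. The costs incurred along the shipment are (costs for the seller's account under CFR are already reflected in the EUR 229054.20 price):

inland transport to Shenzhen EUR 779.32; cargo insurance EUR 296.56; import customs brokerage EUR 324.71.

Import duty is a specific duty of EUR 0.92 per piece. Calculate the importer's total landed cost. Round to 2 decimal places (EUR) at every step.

CFR: the seller pays costs through ocean freight to the destination port, but not insurance.
Already in the invoice (seller's account under CFR): inland to port — exclude.
CIF value = CFR price + insurance = 229054.20 + 296.56 = 229350.76
Import duty = 22305 × 0.92 = 20520.60
Buyer bears: insurance 296.56 + brokerage 324.71 + duty 20520.60 = 21141.87
Landed cost = invoice 229054.20 + 21141.87 = 250196.07

Total landed cost: EUR 250196.07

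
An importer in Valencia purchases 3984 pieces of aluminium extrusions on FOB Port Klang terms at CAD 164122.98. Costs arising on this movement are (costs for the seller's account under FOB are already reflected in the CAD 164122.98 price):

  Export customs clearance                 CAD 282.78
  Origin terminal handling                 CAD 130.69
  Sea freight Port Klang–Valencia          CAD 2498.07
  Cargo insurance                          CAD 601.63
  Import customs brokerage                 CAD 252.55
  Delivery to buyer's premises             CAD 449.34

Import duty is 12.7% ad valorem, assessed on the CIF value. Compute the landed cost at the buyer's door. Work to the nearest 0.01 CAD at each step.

Total landed cost: CAD 189161.85

FOB: the seller bears costs until goods are on board at the origin port; the buyer bears freight, insurance and all costs thereafter.
Already in the invoice (seller's account under FOB): export clearance, origin terminal — exclude.
CIF value = FOB price + freight + insurance = 164122.98 + 2498.07 + 601.63 = 167222.68
Import duty = 167222.68 × 12.7% = 21237.28
Buyer bears: freight 2498.07 + insurance 601.63 + brokerage 252.55 + delivery 449.34 + duty 21237.28 = 25038.87
Landed cost = invoice 164122.98 + 25038.87 = 189161.85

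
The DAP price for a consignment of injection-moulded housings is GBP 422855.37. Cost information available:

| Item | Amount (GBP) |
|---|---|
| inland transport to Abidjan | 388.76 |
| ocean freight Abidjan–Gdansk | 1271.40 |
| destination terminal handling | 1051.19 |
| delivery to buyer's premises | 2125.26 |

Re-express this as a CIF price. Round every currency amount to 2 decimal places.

Not relevant to the conversion: freight, inland to port — on the seller under both DAP and CIF; already in the DAP price and stays in the CIF price.
From DAP to CIF, the seller no longer bears: destination terminal, delivery.
CIF price = 422855.37 − 1051.19 − 2125.26 = 419678.92

CIF price: GBP 419678.92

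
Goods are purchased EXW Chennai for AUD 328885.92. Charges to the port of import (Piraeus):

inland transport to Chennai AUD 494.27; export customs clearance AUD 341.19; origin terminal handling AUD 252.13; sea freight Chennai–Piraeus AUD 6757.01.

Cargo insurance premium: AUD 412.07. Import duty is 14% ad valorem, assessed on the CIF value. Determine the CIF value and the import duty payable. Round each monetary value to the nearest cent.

CIF value: AUD 337142.59; import duty: AUD 47199.96

CIF = EXW price + pre-shipment costs + freight + insurance
CIF = 328885.92 + 494.27 + 341.19 + 252.13 + 6757.01 + 412.07 = 337142.59
Import duty = 337142.59 × 14% = 47199.96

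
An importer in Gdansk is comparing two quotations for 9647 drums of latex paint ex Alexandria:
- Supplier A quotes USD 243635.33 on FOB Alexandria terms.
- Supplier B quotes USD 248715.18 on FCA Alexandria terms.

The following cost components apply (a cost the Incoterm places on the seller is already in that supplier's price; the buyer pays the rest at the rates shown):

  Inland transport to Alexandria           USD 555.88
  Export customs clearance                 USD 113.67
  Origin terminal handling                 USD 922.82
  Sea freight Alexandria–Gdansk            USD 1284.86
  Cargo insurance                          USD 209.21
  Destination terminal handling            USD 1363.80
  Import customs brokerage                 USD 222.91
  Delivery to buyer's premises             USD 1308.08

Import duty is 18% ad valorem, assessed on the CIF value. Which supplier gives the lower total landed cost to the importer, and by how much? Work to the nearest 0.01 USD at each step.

Supplier A (FOB):
CIF value = FOB price + freight + insurance = 243635.33 + 1284.86 + 209.21 = 245129.40
Import duty = 245129.40 × 18% = 44123.29
Buyer bears (A): 1284.86 + 209.21 + 1363.80 + 222.91 + 1308.08 = 4388.86
Landed cost (A) = invoice 243635.33 + 4388.86 + duty 44123.29 = 292147.48
Supplier B (FCA):
CIF value = FCA price + origin terminal + freight + insurance = 248715.18 + 922.82 + 1284.86 + 209.21 = 251132.07
Import duty = 251132.07 × 18% = 45203.77
Buyer bears (B): 922.82 + 1284.86 + 209.21 + 1363.80 + 222.91 + 1308.08 = 5311.68
Landed cost (B) = invoice 248715.18 + 5311.68 + duty 45203.77 = 299230.63
Difference = |292147.48 − 299230.63| = 7083.15

Supplier A is cheaper by USD 7083.15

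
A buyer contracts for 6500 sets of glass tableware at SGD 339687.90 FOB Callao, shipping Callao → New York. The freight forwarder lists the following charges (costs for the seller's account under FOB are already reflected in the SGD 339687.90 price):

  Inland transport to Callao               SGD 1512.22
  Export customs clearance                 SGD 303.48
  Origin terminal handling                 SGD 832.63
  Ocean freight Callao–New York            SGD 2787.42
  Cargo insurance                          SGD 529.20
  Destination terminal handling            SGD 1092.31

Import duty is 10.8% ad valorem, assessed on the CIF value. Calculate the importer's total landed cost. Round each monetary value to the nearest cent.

Total landed cost: SGD 381141.32

FOB: the seller bears costs until goods are on board at the origin port; the buyer bears freight, insurance and all costs thereafter.
Already in the invoice (seller's account under FOB): inland to port, export clearance, origin terminal — exclude.
CIF value = FOB price + freight + insurance = 339687.90 + 2787.42 + 529.20 = 343004.52
Import duty = 343004.52 × 10.8% = 37044.49
Buyer bears: freight 2787.42 + insurance 529.20 + destination terminal 1092.31 + duty 37044.49 = 41453.42
Landed cost = invoice 339687.90 + 41453.42 = 381141.32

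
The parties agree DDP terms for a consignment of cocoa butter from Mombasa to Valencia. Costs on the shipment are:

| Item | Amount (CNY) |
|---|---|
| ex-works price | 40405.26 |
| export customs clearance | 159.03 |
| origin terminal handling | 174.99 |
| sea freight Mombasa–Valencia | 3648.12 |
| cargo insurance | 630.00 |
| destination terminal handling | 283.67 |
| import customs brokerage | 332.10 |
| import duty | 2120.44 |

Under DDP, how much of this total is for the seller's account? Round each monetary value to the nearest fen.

Seller's account: CNY 47753.61

DDP: the seller bears all costs including import duty.
Seller's account: goods 40405.26 + export clearance 159.03 + origin terminal 174.99 + freight 3648.12 + insurance 630.00 + destination terminal 283.67 + brokerage 332.10 + duty 2120.44 = 47753.61
Buyer's account: 0.00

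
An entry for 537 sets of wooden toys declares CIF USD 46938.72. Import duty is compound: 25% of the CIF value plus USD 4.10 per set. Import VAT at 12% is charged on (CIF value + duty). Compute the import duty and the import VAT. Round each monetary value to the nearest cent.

Ad valorem component: 46938.72 × 25% = 11734.68
Specific component: 537 × 4.10 = 2201.70
Import duty = 11734.68 + 2201.70 = 13936.38
VAT base = CIF + duty = 46938.72 + 13936.38 = 60875.10
Import VAT = 60875.10 × 12% = 7305.01

Import duty: USD 13936.38; import VAT: USD 7305.01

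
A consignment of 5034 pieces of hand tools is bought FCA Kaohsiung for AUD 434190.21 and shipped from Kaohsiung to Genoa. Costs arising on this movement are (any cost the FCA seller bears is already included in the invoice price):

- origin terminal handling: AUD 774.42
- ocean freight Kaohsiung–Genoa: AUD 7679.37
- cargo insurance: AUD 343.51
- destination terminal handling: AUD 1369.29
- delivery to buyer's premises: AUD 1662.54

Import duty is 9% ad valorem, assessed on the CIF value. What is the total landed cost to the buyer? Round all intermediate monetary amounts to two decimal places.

Total landed cost: AUD 485888.22

FCA: the seller delivers export-cleared goods to the carrier; the buyer bears costs from that point.
CIF value = FCA price + origin terminal + freight + insurance = 434190.21 + 774.42 + 7679.37 + 343.51 = 442987.51
Import duty = 442987.51 × 9% = 39868.88
Buyer bears: origin terminal 774.42 + freight 7679.37 + insurance 343.51 + destination terminal 1369.29 + delivery 1662.54 + duty 39868.88 = 51698.01
Landed cost = invoice 434190.21 + 51698.01 = 485888.22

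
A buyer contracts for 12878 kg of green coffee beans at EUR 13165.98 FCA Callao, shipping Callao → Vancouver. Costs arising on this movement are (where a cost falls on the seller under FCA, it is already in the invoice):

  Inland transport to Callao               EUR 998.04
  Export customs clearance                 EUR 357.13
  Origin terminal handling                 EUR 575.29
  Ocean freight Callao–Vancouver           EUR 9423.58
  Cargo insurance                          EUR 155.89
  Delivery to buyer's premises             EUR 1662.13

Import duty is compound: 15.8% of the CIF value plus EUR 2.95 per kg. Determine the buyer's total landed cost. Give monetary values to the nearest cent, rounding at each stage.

FCA: the seller delivers export-cleared goods to the carrier; the buyer bears costs from that point.
Already in the invoice (seller's account under FCA): inland to port, export clearance — exclude.
CIF value = FCA price + origin terminal + freight + insurance = 13165.98 + 575.29 + 9423.58 + 155.89 = 23320.74
Ad valorem component: 23320.74 × 15.8% = 3684.68
Specific component: 12878 × 2.95 = 37990.10
Import duty = 3684.68 + 37990.10 = 41674.78
Buyer bears: origin terminal 575.29 + freight 9423.58 + insurance 155.89 + delivery 1662.13 + duty 41674.78 = 53491.67
Landed cost = invoice 13165.98 + 53491.67 = 66657.65

Total landed cost: EUR 66657.65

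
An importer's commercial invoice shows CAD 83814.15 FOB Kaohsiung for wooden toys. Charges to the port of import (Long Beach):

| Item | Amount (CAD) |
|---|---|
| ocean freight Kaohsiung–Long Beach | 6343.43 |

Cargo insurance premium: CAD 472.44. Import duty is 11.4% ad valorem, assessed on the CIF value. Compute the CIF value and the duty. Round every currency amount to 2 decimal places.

CIF value: CAD 90630.02; import duty: CAD 10331.82

CIF = FOB price + freight + insurance
CIF = 83814.15 + 6343.43 + 472.44 = 90630.02
Import duty = 90630.02 × 11.4% = 10331.82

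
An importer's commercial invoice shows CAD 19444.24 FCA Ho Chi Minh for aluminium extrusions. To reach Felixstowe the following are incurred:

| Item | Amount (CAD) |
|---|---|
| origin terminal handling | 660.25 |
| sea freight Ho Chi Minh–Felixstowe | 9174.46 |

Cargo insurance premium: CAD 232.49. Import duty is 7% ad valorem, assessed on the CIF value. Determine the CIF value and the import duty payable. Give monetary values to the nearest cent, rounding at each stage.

CIF value: CAD 29511.44; import duty: CAD 2065.80

CIF = FCA price + pre-shipment costs + freight + insurance
CIF = 19444.24 + 660.25 + 9174.46 + 232.49 = 29511.44
Import duty = 29511.44 × 7% = 2065.80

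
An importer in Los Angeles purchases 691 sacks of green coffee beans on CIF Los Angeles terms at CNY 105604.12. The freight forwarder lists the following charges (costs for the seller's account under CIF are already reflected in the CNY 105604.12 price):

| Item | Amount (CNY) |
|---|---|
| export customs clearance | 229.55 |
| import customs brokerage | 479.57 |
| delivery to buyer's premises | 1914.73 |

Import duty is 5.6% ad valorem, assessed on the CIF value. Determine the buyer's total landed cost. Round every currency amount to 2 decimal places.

CIF: the seller pays costs through ocean freight and marine insurance to the destination port.
Already in the invoice (seller's account under CIF): export clearance — exclude.
The CIF price already equals the CIF value: 105604.12
Import duty = 105604.12 × 5.6% = 5913.83
Buyer bears: brokerage 479.57 + delivery 1914.73 + duty 5913.83 = 8308.13
Landed cost = invoice 105604.12 + 8308.13 = 113912.25

Total landed cost: CNY 113912.25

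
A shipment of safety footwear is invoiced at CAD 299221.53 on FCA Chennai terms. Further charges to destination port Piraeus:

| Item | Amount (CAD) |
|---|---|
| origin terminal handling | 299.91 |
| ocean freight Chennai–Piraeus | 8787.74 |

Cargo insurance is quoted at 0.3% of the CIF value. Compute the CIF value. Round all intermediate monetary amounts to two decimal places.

CIF value: CAD 309236.89

Let C be the CIF value. C = FCA price + pre-shipment costs + freight + 0.3% × C
C − 0.3% × C = 299221.53 + 299.91 + 8787.74
0.997 × C = 308309.18
C = 308309.18 / 0.997 = 309236.89
Insurance premium = 0.3% × 309236.89 = 927.71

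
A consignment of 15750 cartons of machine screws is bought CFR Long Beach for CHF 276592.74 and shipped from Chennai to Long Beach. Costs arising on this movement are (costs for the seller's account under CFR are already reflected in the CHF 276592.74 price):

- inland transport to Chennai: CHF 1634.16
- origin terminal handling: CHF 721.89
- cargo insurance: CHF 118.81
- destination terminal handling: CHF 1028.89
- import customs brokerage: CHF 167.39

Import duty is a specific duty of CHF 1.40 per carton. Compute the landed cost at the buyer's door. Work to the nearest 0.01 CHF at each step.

CFR: the seller pays costs through ocean freight to the destination port, but not insurance.
Already in the invoice (seller's account under CFR): inland to port, origin terminal — exclude.
CIF value = CFR price + insurance = 276592.74 + 118.81 = 276711.55
Import duty = 15750 × 1.40 = 22050.00
Buyer bears: insurance 118.81 + destination terminal 1028.89 + brokerage 167.39 + duty 22050.00 = 23365.09
Landed cost = invoice 276592.74 + 23365.09 = 299957.83

Total landed cost: CHF 299957.83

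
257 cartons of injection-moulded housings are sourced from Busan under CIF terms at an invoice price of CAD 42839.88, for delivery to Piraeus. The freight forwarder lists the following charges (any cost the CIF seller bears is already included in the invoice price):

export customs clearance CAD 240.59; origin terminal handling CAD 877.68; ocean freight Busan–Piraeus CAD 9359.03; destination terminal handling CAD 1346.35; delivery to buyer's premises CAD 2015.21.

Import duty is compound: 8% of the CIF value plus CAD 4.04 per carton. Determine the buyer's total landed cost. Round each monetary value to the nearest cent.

Total landed cost: CAD 50666.91

CIF: the seller pays costs through ocean freight and marine insurance to the destination port.
Already in the invoice (seller's account under CIF): export clearance, origin terminal, freight — exclude.
The CIF price already equals the CIF value: 42839.88
Ad valorem component: 42839.88 × 8% = 3427.19
Specific component: 257 × 4.04 = 1038.28
Import duty = 3427.19 + 1038.28 = 4465.47
Buyer bears: destination terminal 1346.35 + delivery 2015.21 + duty 4465.47 = 7827.03
Landed cost = invoice 42839.88 + 7827.03 = 50666.91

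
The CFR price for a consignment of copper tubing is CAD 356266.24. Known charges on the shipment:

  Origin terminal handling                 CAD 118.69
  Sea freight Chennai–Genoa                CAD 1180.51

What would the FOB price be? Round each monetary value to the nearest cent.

FOB price: CAD 355085.73

Not relevant to the conversion: origin terminal — on the seller under both CFR and FOB; already in the CFR price and stays in the FOB price.
From CFR to FOB, the seller no longer bears: freight.
FOB price = 356266.24 − 1180.51 = 355085.73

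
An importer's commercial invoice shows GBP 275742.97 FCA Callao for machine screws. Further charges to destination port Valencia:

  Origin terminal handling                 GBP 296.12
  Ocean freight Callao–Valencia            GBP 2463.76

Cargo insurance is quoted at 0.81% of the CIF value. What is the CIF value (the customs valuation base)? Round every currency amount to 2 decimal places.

CIF value: GBP 280777.14

Let C be the CIF value. C = FCA price + pre-shipment costs + freight + 0.81% × C
C − 0.81% × C = 275742.97 + 296.12 + 2463.76
0.9919 × C = 278502.85
C = 278502.85 / 0.9919 = 280777.14
Insurance premium = 0.81% × 280777.14 = 2274.29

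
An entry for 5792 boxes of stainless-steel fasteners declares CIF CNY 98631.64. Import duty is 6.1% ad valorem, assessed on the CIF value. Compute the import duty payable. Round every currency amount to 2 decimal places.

Import duty = 98631.64 × 6.1% = 6016.53

Import duty: CNY 6016.53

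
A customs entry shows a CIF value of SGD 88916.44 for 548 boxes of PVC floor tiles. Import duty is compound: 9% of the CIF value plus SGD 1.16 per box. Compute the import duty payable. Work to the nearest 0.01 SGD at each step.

Ad valorem component: 88916.44 × 9% = 8002.48
Specific component: 548 × 1.16 = 635.68
Import duty = 8002.48 + 635.68 = 8638.16

Import duty: SGD 8638.16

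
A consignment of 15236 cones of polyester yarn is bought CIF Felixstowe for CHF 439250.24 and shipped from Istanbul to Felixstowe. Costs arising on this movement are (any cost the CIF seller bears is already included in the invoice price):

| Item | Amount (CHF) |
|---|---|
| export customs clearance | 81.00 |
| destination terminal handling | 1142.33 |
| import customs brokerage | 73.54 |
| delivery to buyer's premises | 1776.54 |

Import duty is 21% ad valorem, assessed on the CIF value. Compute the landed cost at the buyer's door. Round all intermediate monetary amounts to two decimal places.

CIF: the seller pays costs through ocean freight and marine insurance to the destination port.
Already in the invoice (seller's account under CIF): export clearance — exclude.
The CIF price already equals the CIF value: 439250.24
Import duty = 439250.24 × 21% = 92242.55
Buyer bears: destination terminal 1142.33 + brokerage 73.54 + delivery 1776.54 + duty 92242.55 = 95234.96
Landed cost = invoice 439250.24 + 95234.96 = 534485.20

Total landed cost: CHF 534485.20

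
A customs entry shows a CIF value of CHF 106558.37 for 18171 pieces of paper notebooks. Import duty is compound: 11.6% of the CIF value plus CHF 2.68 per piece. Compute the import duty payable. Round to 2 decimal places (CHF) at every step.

Ad valorem component: 106558.37 × 11.6% = 12360.77
Specific component: 18171 × 2.68 = 48698.28
Import duty = 12360.77 + 48698.28 = 61059.05

Import duty: CHF 61059.05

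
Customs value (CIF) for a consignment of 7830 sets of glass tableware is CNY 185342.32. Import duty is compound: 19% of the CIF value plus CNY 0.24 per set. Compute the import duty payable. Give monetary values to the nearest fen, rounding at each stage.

Ad valorem component: 185342.32 × 19% = 35215.04
Specific component: 7830 × 0.24 = 1879.20
Import duty = 35215.04 + 1879.20 = 37094.24

Import duty: CNY 37094.24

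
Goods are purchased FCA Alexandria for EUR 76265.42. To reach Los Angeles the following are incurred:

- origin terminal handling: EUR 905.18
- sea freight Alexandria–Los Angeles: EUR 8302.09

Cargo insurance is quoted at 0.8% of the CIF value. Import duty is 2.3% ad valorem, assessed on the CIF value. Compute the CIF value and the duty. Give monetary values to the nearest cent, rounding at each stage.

CIF value: EUR 86161.99; import duty: EUR 1981.73

Let C be the CIF value. C = FCA price + pre-shipment costs + freight + 0.8% × C
C − 0.8% × C = 76265.42 + 905.18 + 8302.09
0.992 × C = 85472.69
C = 85472.69 / 0.992 = 86161.99
Insurance premium = 0.8% × 86161.99 = 689.30
Import duty = 86161.99 × 2.3% = 1981.73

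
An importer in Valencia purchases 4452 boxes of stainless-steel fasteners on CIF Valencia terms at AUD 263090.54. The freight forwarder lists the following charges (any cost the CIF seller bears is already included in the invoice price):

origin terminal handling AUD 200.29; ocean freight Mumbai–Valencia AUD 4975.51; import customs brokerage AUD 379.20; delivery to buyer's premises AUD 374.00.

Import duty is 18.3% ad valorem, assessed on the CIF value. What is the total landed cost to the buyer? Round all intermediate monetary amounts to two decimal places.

CIF: the seller pays costs through ocean freight and marine insurance to the destination port.
Already in the invoice (seller's account under CIF): origin terminal, freight — exclude.
The CIF price already equals the CIF value: 263090.54
Import duty = 263090.54 × 18.3% = 48145.57
Buyer bears: brokerage 379.20 + delivery 374.00 + duty 48145.57 = 48898.77
Landed cost = invoice 263090.54 + 48898.77 = 311989.31

Total landed cost: AUD 311989.31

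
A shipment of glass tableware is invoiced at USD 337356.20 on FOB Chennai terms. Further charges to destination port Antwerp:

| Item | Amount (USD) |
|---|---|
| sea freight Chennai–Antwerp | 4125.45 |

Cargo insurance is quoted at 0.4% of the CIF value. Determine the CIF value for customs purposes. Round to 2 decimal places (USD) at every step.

Let C be the CIF value. C = FOB price + freight + 0.4% × C
C − 0.4% × C = 337356.20 + 4125.45
0.996 × C = 341481.65
C = 341481.65 / 0.996 = 342853.06
Insurance premium = 0.4% × 342853.06 = 1371.41

CIF value: USD 342853.06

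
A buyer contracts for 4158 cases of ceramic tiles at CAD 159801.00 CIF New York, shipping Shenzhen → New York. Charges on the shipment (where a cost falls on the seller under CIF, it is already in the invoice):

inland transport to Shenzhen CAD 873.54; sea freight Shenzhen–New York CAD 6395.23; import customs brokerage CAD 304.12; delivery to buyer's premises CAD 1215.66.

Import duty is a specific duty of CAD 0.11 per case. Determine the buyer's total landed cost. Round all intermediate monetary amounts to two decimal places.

CIF: the seller pays costs through ocean freight and marine insurance to the destination port.
Already in the invoice (seller's account under CIF): inland to port, freight — exclude.
The CIF price already equals the CIF value: 159801.00
Import duty = 4158 × 0.11 = 457.38
Buyer bears: brokerage 304.12 + delivery 1215.66 + duty 457.38 = 1977.16
Landed cost = invoice 159801.00 + 1977.16 = 161778.16

Total landed cost: CAD 161778.16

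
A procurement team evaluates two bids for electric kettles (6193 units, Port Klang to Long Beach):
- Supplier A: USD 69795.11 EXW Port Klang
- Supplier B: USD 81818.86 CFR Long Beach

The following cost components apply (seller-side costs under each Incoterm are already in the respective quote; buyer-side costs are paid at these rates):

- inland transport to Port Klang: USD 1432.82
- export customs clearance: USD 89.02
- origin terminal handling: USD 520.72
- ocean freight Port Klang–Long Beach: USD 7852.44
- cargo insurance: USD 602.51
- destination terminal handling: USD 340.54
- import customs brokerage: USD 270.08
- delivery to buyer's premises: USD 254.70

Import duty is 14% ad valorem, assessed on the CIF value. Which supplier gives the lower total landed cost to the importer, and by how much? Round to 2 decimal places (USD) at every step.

Supplier A is cheaper by USD 2426.77

Supplier A (EXW):
CIF value = EXW price + inland to port + export clearance + origin terminal + freight + insurance = 69795.11 + 1432.82 + 89.02 + 520.72 + 7852.44 + 602.51 = 80292.62
Import duty = 80292.62 × 14% = 11240.97
Buyer bears (A): 1432.82 + 89.02 + 520.72 + 7852.44 + 602.51 + 340.54 + 270.08 + 254.70 = 11362.83
Landed cost (A) = invoice 69795.11 + 11362.83 + duty 11240.97 = 92398.91
Supplier B (CFR):
CIF value = CFR price + insurance = 81818.86 + 602.51 = 82421.37
Import duty = 82421.37 × 14% = 11538.99
Buyer bears (B): 602.51 + 340.54 + 270.08 + 254.70 = 1467.83
Landed cost (B) = invoice 81818.86 + 1467.83 + duty 11538.99 = 94825.68
Difference = |92398.91 − 94825.68| = 2426.77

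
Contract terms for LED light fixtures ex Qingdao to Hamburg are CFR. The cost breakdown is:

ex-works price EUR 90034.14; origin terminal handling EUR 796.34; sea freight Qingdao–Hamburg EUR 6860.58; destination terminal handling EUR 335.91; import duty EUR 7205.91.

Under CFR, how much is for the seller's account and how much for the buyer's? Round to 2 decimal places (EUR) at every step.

Seller: EUR 97691.06; buyer: EUR 7541.82

CFR: the seller pays costs through ocean freight to the destination port, but not insurance.
Seller's account: goods 90034.14 + origin terminal 796.34 + freight 6860.58 = 97691.06
Buyer's account: destination terminal 335.91 + duty 7205.91 = 7541.82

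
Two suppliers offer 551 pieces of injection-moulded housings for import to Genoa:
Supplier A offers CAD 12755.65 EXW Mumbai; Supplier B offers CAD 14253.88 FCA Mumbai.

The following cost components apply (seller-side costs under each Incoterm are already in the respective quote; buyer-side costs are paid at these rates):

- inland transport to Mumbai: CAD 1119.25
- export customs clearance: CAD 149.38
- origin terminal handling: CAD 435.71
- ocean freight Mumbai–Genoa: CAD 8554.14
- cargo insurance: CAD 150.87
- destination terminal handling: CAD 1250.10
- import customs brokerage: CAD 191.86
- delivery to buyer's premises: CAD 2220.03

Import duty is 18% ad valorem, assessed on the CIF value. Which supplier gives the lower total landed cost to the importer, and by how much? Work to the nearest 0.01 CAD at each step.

Supplier A (EXW):
CIF value = EXW price + inland to port + export clearance + origin terminal + freight + insurance = 12755.65 + 1119.25 + 149.38 + 435.71 + 8554.14 + 150.87 = 23165.00
Import duty = 23165.00 × 18% = 4169.70
Buyer bears (A): 1119.25 + 149.38 + 435.71 + 8554.14 + 150.87 + 1250.10 + 191.86 + 2220.03 = 14071.34
Landed cost (A) = invoice 12755.65 + 14071.34 + duty 4169.70 = 30996.69
Supplier B (FCA):
CIF value = FCA price + origin terminal + freight + insurance = 14253.88 + 435.71 + 8554.14 + 150.87 = 23394.60
Import duty = 23394.60 × 18% = 4211.03
Buyer bears (B): 435.71 + 8554.14 + 150.87 + 1250.10 + 191.86 + 2220.03 = 12802.71
Landed cost (B) = invoice 14253.88 + 12802.71 + duty 4211.03 = 31267.62
Difference = |30996.69 − 31267.62| = 270.93

Supplier A is cheaper by CAD 270.93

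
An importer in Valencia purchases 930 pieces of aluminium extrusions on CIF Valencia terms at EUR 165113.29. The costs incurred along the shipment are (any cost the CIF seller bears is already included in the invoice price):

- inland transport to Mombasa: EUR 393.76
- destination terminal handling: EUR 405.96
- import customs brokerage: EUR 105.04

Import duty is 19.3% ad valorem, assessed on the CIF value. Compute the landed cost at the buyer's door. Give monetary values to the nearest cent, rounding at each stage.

CIF: the seller pays costs through ocean freight and marine insurance to the destination port.
Already in the invoice (seller's account under CIF): inland to port — exclude.
The CIF price already equals the CIF value: 165113.29
Import duty = 165113.29 × 19.3% = 31866.86
Buyer bears: destination terminal 405.96 + brokerage 105.04 + duty 31866.86 = 32377.86
Landed cost = invoice 165113.29 + 32377.86 = 197491.15

Total landed cost: EUR 197491.15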